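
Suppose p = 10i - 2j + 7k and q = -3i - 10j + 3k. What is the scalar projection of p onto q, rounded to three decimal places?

p · q = 10·(-3) + (-2)·(-10) + 7·3 = -30 + 20 + 21 = 11
|q| = √(9 + 100 + 9) = √118 ≈ 10.8628
comp_q p = 11 / √118 ≈ 1.013

1.013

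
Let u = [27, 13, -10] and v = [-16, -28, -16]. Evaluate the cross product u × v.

i: 13·(-16) - (-10)·(-28) = -208 - 280 = -488
j: (-10)·(-16) - 27·(-16) = 160 - (-432) = 592
k: 27·(-28) - 13·(-16) = -756 - (-208) = -548
u × v = (-488, 592, -548)

(-488, 592, -548)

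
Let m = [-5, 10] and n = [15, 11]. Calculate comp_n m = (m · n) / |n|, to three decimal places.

1.882

m · n = (-5)·15 + 10·11 = -75 + 110 = 35
|n| = √(225 + 121) = √346 ≈ 18.6011
comp_n m = 35 / √346 ≈ 1.882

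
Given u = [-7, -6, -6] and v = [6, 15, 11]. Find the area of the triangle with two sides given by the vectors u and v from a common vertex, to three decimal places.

41.887

i: (-6)·11 - (-6)·15 = -66 - (-90) = 24
j: (-6)·6 - (-7)·11 = -36 - (-77) = 41
k: (-7)·15 - (-6)·6 = -105 - (-36) = -69
u × v = (24, 41, -69)
|u × v| = √(24² + 41² + (-69)²) = √7018 ≈ 83.7735
area = ½ · 83.7735 ≈ 41.887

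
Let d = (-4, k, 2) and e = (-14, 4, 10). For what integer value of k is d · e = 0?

-19

d · e = (-4)·(-14) + k·4 + 2·10 = 76 + 4k
Set equal to 0: 4k = -76, so k = -19.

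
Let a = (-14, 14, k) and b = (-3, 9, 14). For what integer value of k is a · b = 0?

-12

a · b = (-14)·(-3) + 14·9 + k·14 = 168 + 14k
Set equal to 0: 14k = -168, so k = -12.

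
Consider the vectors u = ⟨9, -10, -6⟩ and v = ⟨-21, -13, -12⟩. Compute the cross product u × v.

(42, 234, -327)

i: (-10)·(-12) - (-6)·(-13) = 120 - 78 = 42
j: (-6)·(-21) - 9·(-12) = 126 - (-108) = 234
k: 9·(-13) - (-10)·(-21) = -117 - 210 = -327
u × v = (42, 234, -327)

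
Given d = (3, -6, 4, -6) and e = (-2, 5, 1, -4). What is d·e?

-8

d · e = 3·(-2) + (-6)·5 + 4·1 + (-6)·(-4) = -6 - 30 + 4 + 24 = -8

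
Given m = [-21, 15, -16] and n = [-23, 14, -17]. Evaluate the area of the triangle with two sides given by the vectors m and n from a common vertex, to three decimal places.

30.344

i: 15·(-17) - (-16)·14 = -255 - (-224) = -31
j: (-16)·(-23) - (-21)·(-17) = 368 - 357 = 11
k: (-21)·14 - 15·(-23) = -294 - (-345) = 51
m × n = (-31, 11, 51)
|m × n| = √((-31)² + 11² + 51²) = √3683 ≈ 60.6877
area = ½ · 60.6877 ≈ 30.344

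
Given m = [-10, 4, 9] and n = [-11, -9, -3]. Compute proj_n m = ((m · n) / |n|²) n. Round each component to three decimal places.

m · n = (-10)·(-11) + 4·(-9) + 9·(-3) = 110 - 36 - 27 = 47
|n|² = 121 + 81 + 9 = 211
proj_n m = (47/211) · (-11, -9, -3) ≈ (-2.450, -2.005, -0.668)

(-2.450, -2.005, -0.668)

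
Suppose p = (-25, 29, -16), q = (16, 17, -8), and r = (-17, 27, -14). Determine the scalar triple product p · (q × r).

q × r:
i: 17·(-14) - (-8)·27 = -238 - (-216) = -22
j: (-8)·(-17) - 16·(-14) = 136 - (-224) = 360
k: 16·27 - 17·(-17) = 432 - (-289) = 721
q × r = (-22, 360, 721)
p · (q × r) = (-25)·(-22) + 29·360 + (-16)·721 = 550 + 10440 - 11536 = -546

-546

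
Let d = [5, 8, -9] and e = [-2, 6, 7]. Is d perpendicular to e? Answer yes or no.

no

d · e = 5·(-2) + 8·6 + (-9)·7 = -10 + 48 - 63 = -25
Nonzero, so the vectors are not orthogonal.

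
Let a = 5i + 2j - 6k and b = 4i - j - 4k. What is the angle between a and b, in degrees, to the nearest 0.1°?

a · b = 5·4 + 2·(-1) + (-6)·(-4) = 20 - 2 + 24 = 42
|a|² = 25 + 4 + 36 = 65,  |a| = √65 ≈ 8.062258
|b|² = 16 + 1 + 16 = 33,  |b| = √33 ≈ 5.744563
cos θ = 42 / (8.062258 · 5.744563) ≈ 0.90685
θ = arccos(0.90685) ≈ 24.9°

24.9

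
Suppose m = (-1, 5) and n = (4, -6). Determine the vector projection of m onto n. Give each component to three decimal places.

m · n = (-1)·4 + 5·(-6) = -4 - 30 = -34
|n|² = 16 + 36 = 52
proj_n m = (-34/52) · (4, -6) ≈ (-2.615, 3.923)

(-2.615, 3.923)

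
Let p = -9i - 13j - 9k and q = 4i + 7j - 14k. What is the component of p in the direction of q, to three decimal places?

p · q = (-9)·4 + (-13)·7 + (-9)·(-14) = -36 - 91 + 126 = -1
|q| = √(16 + 49 + 196) = √261 ≈ 16.1555
comp_q p = -1 / √261 ≈ -0.062

-0.062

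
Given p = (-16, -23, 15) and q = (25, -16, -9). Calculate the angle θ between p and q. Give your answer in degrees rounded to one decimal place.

p · q = (-16)·25 + (-23)·(-16) + 15·(-9) = -400 + 368 - 135 = -167
|p|² = 256 + 529 + 225 = 1010,  |p| = √1010 ≈ 31.780497
|q|² = 625 + 256 + 81 = 962,  |q| = √962 ≈ 31.016125
cos θ = -167 / (31.780497 · 31.016125) ≈ -0.16942
θ = arccos(-0.16942) ≈ 99.8°

99.8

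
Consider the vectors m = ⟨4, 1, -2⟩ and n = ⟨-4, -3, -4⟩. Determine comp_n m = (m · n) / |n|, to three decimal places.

-1.718

m · n = 4·(-4) + 1·(-3) + (-2)·(-4) = -16 - 3 + 8 = -11
|n| = √(16 + 9 + 16) = √41 ≈ 6.4031
comp_n m = -11 / √41 ≈ -1.718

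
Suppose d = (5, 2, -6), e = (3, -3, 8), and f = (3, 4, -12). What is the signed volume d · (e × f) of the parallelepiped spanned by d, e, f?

e × f:
i: (-3)·(-12) - 8·4 = 36 - 32 = 4
j: 8·3 - 3·(-12) = 24 - (-36) = 60
k: 3·4 - (-3)·3 = 12 - (-9) = 21
e × f = (4, 60, 21)
d · (e × f) = 5·4 + 2·60 + (-6)·21 = 20 + 120 - 126 = 14

14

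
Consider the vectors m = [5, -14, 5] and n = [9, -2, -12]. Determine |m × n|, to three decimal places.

236.992

i: (-14)·(-12) - 5·(-2) = 168 - (-10) = 178
j: 5·9 - 5·(-12) = 45 - (-60) = 105
k: 5·(-2) - (-14)·9 = -10 - (-126) = 116
m × n = (178, 105, 116)
|m × n| = √(178² + 105² + 116²) = √56165 ≈ 236.9916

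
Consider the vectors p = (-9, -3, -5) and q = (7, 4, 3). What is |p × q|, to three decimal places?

i: (-3)·3 - (-5)·4 = -9 - (-20) = 11
j: (-5)·7 - (-9)·3 = -35 - (-27) = -8
k: (-9)·4 - (-3)·7 = -36 - (-21) = -15
p × q = (11, -8, -15)
|p × q| = √(11² + (-8)² + (-15)²) = √410 ≈ 20.2485

20.248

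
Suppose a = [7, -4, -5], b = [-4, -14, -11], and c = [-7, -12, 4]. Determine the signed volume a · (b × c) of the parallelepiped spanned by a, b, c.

-1438

b × c:
i: (-14)·4 - (-11)·(-12) = -56 - 132 = -188
j: (-11)·(-7) - (-4)·4 = 77 - (-16) = 93
k: (-4)·(-12) - (-14)·(-7) = 48 - 98 = -50
b × c = (-188, 93, -50)
a · (b × c) = 7·(-188) + (-4)·93 + (-5)·(-50) = -1316 - 372 + 250 = -1438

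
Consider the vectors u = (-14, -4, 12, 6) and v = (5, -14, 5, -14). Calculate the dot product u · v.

-38

u · v = (-14)·5 + (-4)·(-14) + 12·5 + 6·(-14) = -70 + 56 + 60 - 84 = -38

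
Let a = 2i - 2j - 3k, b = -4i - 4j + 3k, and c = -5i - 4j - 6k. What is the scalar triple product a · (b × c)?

b × c:
i: (-4)·(-6) - 3·(-4) = 24 - (-12) = 36
j: 3·(-5) - (-4)·(-6) = -15 - 24 = -39
k: (-4)·(-4) - (-4)·(-5) = 16 - 20 = -4
b × c = (36, -39, -4)
a · (b × c) = 2·36 + (-2)·(-39) + (-3)·(-4) = 72 + 78 + 12 = 162

162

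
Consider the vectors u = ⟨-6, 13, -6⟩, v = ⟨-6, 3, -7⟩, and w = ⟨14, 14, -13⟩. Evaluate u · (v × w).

v × w:
i: 3·(-13) - (-7)·14 = -39 - (-98) = 59
j: (-7)·14 - (-6)·(-13) = -98 - 78 = -176
k: (-6)·14 - 3·14 = -84 - 42 = -126
v × w = (59, -176, -126)
u · (v × w) = (-6)·59 + 13·(-176) + (-6)·(-126) = -354 - 2288 + 756 = -1886

-1886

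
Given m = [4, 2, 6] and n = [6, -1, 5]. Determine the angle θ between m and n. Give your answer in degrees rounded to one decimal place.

m · n = 4·6 + 2·(-1) + 6·5 = 24 - 2 + 30 = 52
|m|² = 16 + 4 + 36 = 56,  |m| = √56 ≈ 7.483315
|n|² = 36 + 1 + 25 = 62,  |n| = √62 ≈ 7.874008
cos θ = 52 / (7.483315 · 7.874008) ≈ 0.88250
θ = arccos(0.88250) ≈ 28.1°

28.1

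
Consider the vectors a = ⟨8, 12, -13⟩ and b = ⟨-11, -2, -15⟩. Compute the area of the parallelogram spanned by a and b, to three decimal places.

353.640

i: 12·(-15) - (-13)·(-2) = -180 - 26 = -206
j: (-13)·(-11) - 8·(-15) = 143 - (-120) = 263
k: 8·(-2) - 12·(-11) = -16 - (-132) = 116
a × b = (-206, 263, 116)
|a × b| = √((-206)² + 263² + 116²) = √125061 ≈ 353.6396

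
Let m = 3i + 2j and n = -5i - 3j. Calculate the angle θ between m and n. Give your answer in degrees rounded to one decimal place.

m · n = 3·(-5) + 2·(-3) = -15 - 6 = -21
|m|² = 9 + 4 = 13,  |m| = √13 ≈ 3.605551
|n|² = 25 + 9 = 34,  |n| = √34 ≈ 5.830952
cos θ = -21 / (3.605551 · 5.830952) ≈ -0.99887
θ = arccos(-0.99887) ≈ 177.3°

177.3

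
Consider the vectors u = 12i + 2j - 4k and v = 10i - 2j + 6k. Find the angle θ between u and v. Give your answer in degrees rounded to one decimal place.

u · v = 12·10 + 2·(-2) + (-4)·6 = 120 - 4 - 24 = 92
|u|² = 144 + 4 + 16 = 164,  |u| = √164 ≈ 12.806248
|v|² = 100 + 4 + 36 = 140,  |v| = √140 ≈ 11.832160
cos θ = 92 / (12.806248 · 11.832160) ≈ 0.60716
θ = arccos(0.60716) ≈ 52.6°

52.6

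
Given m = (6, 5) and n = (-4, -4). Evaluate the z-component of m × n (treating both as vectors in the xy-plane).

-4

6·(-4) - 5·(-4) = -24 - (-20) = -4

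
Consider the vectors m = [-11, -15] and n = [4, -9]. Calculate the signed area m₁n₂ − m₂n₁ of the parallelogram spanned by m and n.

159

(-11)·(-9) - (-15)·4 = 99 - (-60) = 159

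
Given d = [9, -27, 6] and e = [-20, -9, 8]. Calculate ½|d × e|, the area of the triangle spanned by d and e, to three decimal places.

334.944

i: (-27)·8 - 6·(-9) = -216 - (-54) = -162
j: 6·(-20) - 9·8 = -120 - 72 = -192
k: 9·(-9) - (-27)·(-20) = -81 - 540 = -621
d × e = (-162, -192, -621)
|d × e| = √((-162)² + (-192)² + (-621)²) = √448749 ≈ 669.8873
area = ½ · 669.8873 ≈ 334.944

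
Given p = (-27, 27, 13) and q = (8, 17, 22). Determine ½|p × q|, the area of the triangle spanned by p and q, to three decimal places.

520.086

i: 27·22 - 13·17 = 594 - 221 = 373
j: 13·8 - (-27)·22 = 104 - (-594) = 698
k: (-27)·17 - 27·8 = -459 - 216 = -675
p × q = (373, 698, -675)
|p × q| = √(373² + 698² + (-675)²) = √1081958 ≈ 1040.1721
area = ½ · 1040.1721 ≈ 520.086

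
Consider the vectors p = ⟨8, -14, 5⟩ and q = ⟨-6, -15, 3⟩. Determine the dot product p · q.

p · q = 8·(-6) + (-14)·(-15) + 5·3 = -48 + 210 + 15 = 177

177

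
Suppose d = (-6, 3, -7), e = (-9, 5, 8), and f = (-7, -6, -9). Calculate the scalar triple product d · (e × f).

e × f:
i: 5·(-9) - 8·(-6) = -45 - (-48) = 3
j: 8·(-7) - (-9)·(-9) = -56 - 81 = -137
k: (-9)·(-6) - 5·(-7) = 54 - (-35) = 89
e × f = (3, -137, 89)
d · (e × f) = (-6)·3 + 3·(-137) + (-7)·89 = -18 - 411 - 623 = -1052

-1052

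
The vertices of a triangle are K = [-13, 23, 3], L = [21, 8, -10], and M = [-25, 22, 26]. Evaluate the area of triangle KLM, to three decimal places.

KL = (34, -15, -13),  KM = (-12, -1, 23)
i: (-15)·23 - (-13)·(-1) = -345 - 13 = -358
j: (-13)·(-12) - 34·23 = 156 - 782 = -626
k: 34·(-1) - (-15)·(-12) = -34 - 180 = -214
KL × KM = (-358, -626, -214)
|KL × KM| = √565836 ≈ 752.2207
area = ½ · 752.2207 ≈ 376.110

376.110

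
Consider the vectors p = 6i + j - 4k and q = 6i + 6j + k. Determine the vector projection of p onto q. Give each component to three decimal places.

(3.123, 3.123, 0.521)

p · q = 6·6 + 1·6 + (-4)·1 = 36 + 6 - 4 = 38
|q|² = 36 + 36 + 1 = 73
proj_q p = (38/73) · (6, 6, 1) ≈ (3.123, 3.123, 0.521)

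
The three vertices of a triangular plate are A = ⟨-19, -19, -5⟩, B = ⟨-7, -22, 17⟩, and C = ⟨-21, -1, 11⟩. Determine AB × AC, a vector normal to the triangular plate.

AB = (12, -3, 22)
AC = (-2, 18, 16)
i: (-3)·16 - 22·18 = -48 - 396 = -444
j: 22·(-2) - 12·16 = -44 - 192 = -236
k: 12·18 - (-3)·(-2) = 216 - 6 = 210
AB × AC = (-444, -236, 210)

(-444, -236, 210)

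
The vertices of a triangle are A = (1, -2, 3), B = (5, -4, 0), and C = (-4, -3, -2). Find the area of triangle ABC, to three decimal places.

19.170

AB = (4, -2, -3),  AC = (-5, -1, -5)
i: (-2)·(-5) - (-3)·(-1) = 10 - 3 = 7
j: (-3)·(-5) - 4·(-5) = 15 - (-20) = 35
k: 4·(-1) - (-2)·(-5) = -4 - 10 = -14
AB × AC = (7, 35, -14)
|AB × AC| = √1470 ≈ 38.3406
area = ½ · 38.3406 ≈ 19.170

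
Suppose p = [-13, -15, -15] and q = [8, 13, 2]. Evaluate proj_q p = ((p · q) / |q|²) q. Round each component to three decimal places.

p · q = (-13)·8 + (-15)·13 + (-15)·2 = -104 - 195 - 30 = -329
|q|² = 64 + 169 + 4 = 237
proj_q p = (-329/237) · (8, 13, 2) ≈ (-11.105, -18.046, -2.776)

(-11.105, -18.046, -2.776)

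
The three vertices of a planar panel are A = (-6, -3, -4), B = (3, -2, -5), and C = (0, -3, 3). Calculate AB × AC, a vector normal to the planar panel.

AB = (9, 1, -1)
AC = (6, 0, 7)
i: 1·7 - (-1)·0 = 7 - 0 = 7
j: (-1)·6 - 9·7 = -6 - 63 = -69
k: 9·0 - 1·6 = 0 - 6 = -6
AB × AC = (7, -69, -6)

(7, -69, -6)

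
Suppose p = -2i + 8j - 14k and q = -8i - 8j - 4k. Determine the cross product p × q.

i: 8·(-4) - (-14)·(-8) = -32 - 112 = -144
j: (-14)·(-8) - (-2)·(-4) = 112 - 8 = 104
k: (-2)·(-8) - 8·(-8) = 16 - (-64) = 80
p × q = (-144, 104, 80)

(-144, 104, 80)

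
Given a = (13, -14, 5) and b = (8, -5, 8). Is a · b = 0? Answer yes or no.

a · b = 13·8 + (-14)·(-5) + 5·8 = 104 + 70 + 40 = 214
Nonzero, so the vectors are not orthogonal.

no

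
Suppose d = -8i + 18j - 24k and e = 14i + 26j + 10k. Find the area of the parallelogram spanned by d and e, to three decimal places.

i: 18·10 - (-24)·26 = 180 - (-624) = 804
j: (-24)·14 - (-8)·10 = -336 - (-80) = -256
k: (-8)·26 - 18·14 = -208 - 252 = -460
d × e = (804, -256, -460)
|d × e| = √(804² + (-256)² + (-460)²) = √923552 ≈ 961.0161

961.016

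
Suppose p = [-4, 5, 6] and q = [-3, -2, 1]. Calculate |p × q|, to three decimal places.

31.843

i: 5·1 - 6·(-2) = 5 - (-12) = 17
j: 6·(-3) - (-4)·1 = -18 - (-4) = -14
k: (-4)·(-2) - 5·(-3) = 8 - (-15) = 23
p × q = (17, -14, 23)
|p × q| = √(17² + (-14)² + 23²) = √1014 ≈ 31.8434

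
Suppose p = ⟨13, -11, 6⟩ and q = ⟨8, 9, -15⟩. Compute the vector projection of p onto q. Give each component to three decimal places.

p · q = 13·8 + (-11)·9 + 6·(-15) = 104 - 99 - 90 = -85
|q|² = 64 + 81 + 225 = 370
proj_q p = (-85/370) · (8, 9, -15) ≈ (-1.838, -2.068, 3.446)

(-1.838, -2.068, 3.446)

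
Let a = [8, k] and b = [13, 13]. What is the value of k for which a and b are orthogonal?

a · b = 8·13 + k·13 = 104 + 13k
Set equal to 0: 13k = -104, so k = -8.

-8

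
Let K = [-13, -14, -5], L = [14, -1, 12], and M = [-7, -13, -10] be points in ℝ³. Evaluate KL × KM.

(-82, 237, -51)

KL = (27, 13, 17)
KM = (6, 1, -5)
i: 13·(-5) - 17·1 = -65 - 17 = -82
j: 17·6 - 27·(-5) = 102 - (-135) = 237
k: 27·1 - 13·6 = 27 - 78 = -51
KL × KM = (-82, 237, -51)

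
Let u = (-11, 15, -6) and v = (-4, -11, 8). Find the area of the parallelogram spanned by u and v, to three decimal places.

219.593

i: 15·8 - (-6)·(-11) = 120 - 66 = 54
j: (-6)·(-4) - (-11)·8 = 24 - (-88) = 112
k: (-11)·(-11) - 15·(-4) = 121 - (-60) = 181
u × v = (54, 112, 181)
|u × v| = √(54² + 112² + 181²) = √48221 ≈ 219.5928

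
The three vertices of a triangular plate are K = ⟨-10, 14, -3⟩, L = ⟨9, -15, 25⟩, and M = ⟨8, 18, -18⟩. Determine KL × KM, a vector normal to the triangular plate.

(323, 789, 598)

KL = (19, -29, 28)
KM = (18, 4, -15)
i: (-29)·(-15) - 28·4 = 435 - 112 = 323
j: 28·18 - 19·(-15) = 504 - (-285) = 789
k: 19·4 - (-29)·18 = 76 - (-522) = 598
KL × KM = (323, 789, 598)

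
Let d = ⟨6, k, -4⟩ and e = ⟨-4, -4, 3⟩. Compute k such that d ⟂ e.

-9

d · e = 6·(-4) + k·(-4) + (-4)·3 = -36 - 4k
Set equal to 0: -4k = 36, so k = -9.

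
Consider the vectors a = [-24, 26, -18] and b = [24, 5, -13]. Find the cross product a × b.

(-248, -744, -744)

i: 26·(-13) - (-18)·5 = -338 - (-90) = -248
j: (-18)·24 - (-24)·(-13) = -432 - 312 = -744
k: (-24)·5 - 26·24 = -120 - 624 = -744
a × b = (-248, -744, -744)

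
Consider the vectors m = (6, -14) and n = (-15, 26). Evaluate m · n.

m · n = 6·(-15) + (-14)·26 = -90 - 364 = -454

-454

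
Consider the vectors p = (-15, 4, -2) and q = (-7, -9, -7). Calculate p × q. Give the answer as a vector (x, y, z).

i: 4·(-7) - (-2)·(-9) = -28 - 18 = -46
j: (-2)·(-7) - (-15)·(-7) = 14 - 105 = -91
k: (-15)·(-9) - 4·(-7) = 135 - (-28) = 163
p × q = (-46, -91, 163)

(-46, -91, 163)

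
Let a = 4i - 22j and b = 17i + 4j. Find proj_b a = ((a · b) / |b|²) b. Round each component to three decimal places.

a · b = 4·17 + (-22)·4 = 68 - 88 = -20
|b|² = 289 + 16 = 305
proj_b a = (-20/305) · (17, 4) ≈ (-1.115, -0.262)

(-1.115, -0.262)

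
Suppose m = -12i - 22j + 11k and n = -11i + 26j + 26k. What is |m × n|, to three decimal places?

i: (-22)·26 - 11·26 = -572 - 286 = -858
j: 11·(-11) - (-12)·26 = -121 - (-312) = 191
k: (-12)·26 - (-22)·(-11) = -312 - 242 = -554
m × n = (-858, 191, -554)
|m × n| = √((-858)² + 191² + (-554)²) = √1079561 ≈ 1039.0192

1039.019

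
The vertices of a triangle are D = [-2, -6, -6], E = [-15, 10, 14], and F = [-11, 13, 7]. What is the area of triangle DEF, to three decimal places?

DE = (-13, 16, 20),  DF = (-9, 19, 13)
i: 16·13 - 20·19 = 208 - 380 = -172
j: 20·(-9) - (-13)·13 = -180 - (-169) = -11
k: (-13)·19 - 16·(-9) = -247 - (-144) = -103
DE × DF = (-172, -11, -103)
|DE × DF| = √40314 ≈ 200.7835
area = ½ · 200.7835 ≈ 100.392

100.392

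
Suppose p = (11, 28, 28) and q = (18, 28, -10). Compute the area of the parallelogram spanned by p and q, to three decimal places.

i: 28·(-10) - 28·28 = -280 - 784 = -1064
j: 28·18 - 11·(-10) = 504 - (-110) = 614
k: 11·28 - 28·18 = 308 - 504 = -196
p × q = (-1064, 614, -196)
|p × q| = √((-1064)² + 614² + (-196)²) = √1547508 ≈ 1243.9887

1243.989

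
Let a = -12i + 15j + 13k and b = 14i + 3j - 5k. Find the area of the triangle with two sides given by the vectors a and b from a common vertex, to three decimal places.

148.657

i: 15·(-5) - 13·3 = -75 - 39 = -114
j: 13·14 - (-12)·(-5) = 182 - 60 = 122
k: (-12)·3 - 15·14 = -36 - 210 = -246
a × b = (-114, 122, -246)
|a × b| = √((-114)² + 122² + (-246)²) = √88396 ≈ 297.3146
area = ½ · 297.3146 ≈ 148.657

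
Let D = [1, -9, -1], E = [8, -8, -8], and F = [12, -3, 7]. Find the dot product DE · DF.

DE = E − D = (7, 1, -7)
DF = F − D = (11, 6, 8)
DE · DF = 7·11 + 1·6 + (-7)·8 = 77 + 6 - 56 = 27

27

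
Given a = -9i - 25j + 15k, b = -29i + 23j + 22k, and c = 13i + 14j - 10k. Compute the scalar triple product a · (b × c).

b × c:
i: 23·(-10) - 22·14 = -230 - 308 = -538
j: 22·13 - (-29)·(-10) = 286 - 290 = -4
k: (-29)·14 - 23·13 = -406 - 299 = -705
b × c = (-538, -4, -705)
a · (b × c) = (-9)·(-538) + (-25)·(-4) + 15·(-705) = 4842 + 100 - 10575 = -5633

-5633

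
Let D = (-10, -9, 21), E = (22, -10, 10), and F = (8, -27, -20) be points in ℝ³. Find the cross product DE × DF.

(-157, 1114, -558)

DE = (32, -1, -11)
DF = (18, -18, -41)
i: (-1)·(-41) - (-11)·(-18) = 41 - 198 = -157
j: (-11)·18 - 32·(-41) = -198 - (-1312) = 1114
k: 32·(-18) - (-1)·18 = -576 - (-18) = -558
DE × DF = (-157, 1114, -558)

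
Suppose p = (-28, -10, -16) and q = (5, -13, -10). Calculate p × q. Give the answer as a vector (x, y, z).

(-108, -360, 414)

i: (-10)·(-10) - (-16)·(-13) = 100 - 208 = -108
j: (-16)·5 - (-28)·(-10) = -80 - 280 = -360
k: (-28)·(-13) - (-10)·5 = 364 - (-50) = 414
p × q = (-108, -360, 414)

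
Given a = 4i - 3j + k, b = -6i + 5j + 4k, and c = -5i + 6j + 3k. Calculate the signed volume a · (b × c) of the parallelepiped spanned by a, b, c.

-41

b × c:
i: 5·3 - 4·6 = 15 - 24 = -9
j: 4·(-5) - (-6)·3 = -20 - (-18) = -2
k: (-6)·6 - 5·(-5) = -36 - (-25) = -11
b × c = (-9, -2, -11)
a · (b × c) = 4·(-9) + (-3)·(-2) + 1·(-11) = -36 + 6 - 11 = -41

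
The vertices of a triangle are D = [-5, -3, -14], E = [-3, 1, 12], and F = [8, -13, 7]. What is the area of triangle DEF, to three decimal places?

229.748

DE = (2, 4, 26),  DF = (13, -10, 21)
i: 4·21 - 26·(-10) = 84 - (-260) = 344
j: 26·13 - 2·21 = 338 - 42 = 296
k: 2·(-10) - 4·13 = -20 - 52 = -72
DE × DF = (344, 296, -72)
|DE × DF| = √211136 ≈ 459.4954
area = ½ · 459.4954 ≈ 229.748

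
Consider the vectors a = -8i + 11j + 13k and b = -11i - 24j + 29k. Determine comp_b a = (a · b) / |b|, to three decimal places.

5.125

a · b = (-8)·(-11) + 11·(-24) + 13·29 = 88 - 264 + 377 = 201
|b| = √(121 + 576 + 841) = √1538 ≈ 39.2173
comp_b a = 201 / √1538 ≈ 5.125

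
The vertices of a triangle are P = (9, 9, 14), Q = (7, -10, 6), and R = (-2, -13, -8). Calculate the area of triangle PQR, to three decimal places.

148.092

PQ = (-2, -19, -8),  PR = (-11, -22, -22)
i: (-19)·(-22) - (-8)·(-22) = 418 - 176 = 242
j: (-8)·(-11) - (-2)·(-22) = 88 - 44 = 44
k: (-2)·(-22) - (-19)·(-11) = 44 - 209 = -165
PQ × PR = (242, 44, -165)
|PQ × PR| = √87725 ≈ 296.1841
area = ½ · 296.1841 ≈ 148.092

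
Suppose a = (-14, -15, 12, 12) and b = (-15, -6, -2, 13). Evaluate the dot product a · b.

432

a · b = (-14)·(-15) + (-15)·(-6) + 12·(-2) + 12·13 = 210 + 90 - 24 + 156 = 432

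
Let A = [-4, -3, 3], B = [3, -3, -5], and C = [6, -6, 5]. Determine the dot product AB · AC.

54

AB = B − A = (7, 0, -8)
AC = C − A = (10, -3, 2)
AB · AC = 7·10 + 0·(-3) + (-8)·2 = 70 + 0 - 16 = 54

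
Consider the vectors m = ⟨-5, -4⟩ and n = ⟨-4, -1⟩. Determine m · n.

24

m · n = (-5)·(-4) + (-4)·(-1) = 20 + 4 = 24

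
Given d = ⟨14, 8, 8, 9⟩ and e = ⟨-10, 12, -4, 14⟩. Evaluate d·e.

d · e = 14·(-10) + 8·12 + 8·(-4) + 9·14 = -140 + 96 - 32 + 126 = 50

50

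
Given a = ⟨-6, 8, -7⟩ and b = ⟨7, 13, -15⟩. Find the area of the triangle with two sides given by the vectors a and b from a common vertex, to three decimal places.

i: 8·(-15) - (-7)·13 = -120 - (-91) = -29
j: (-7)·7 - (-6)·(-15) = -49 - 90 = -139
k: (-6)·13 - 8·7 = -78 - 56 = -134
a × b = (-29, -139, -134)
|a × b| = √((-29)² + (-139)² + (-134)²) = √38118 ≈ 195.2383
area = ½ · 195.2383 ≈ 97.619

97.619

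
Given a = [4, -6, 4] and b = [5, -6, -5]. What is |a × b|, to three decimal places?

67.469

i: (-6)·(-5) - 4·(-6) = 30 - (-24) = 54
j: 4·5 - 4·(-5) = 20 - (-20) = 40
k: 4·(-6) - (-6)·5 = -24 - (-30) = 6
a × b = (54, 40, 6)
|a × b| = √(54² + 40² + 6²) = √4552 ≈ 67.4685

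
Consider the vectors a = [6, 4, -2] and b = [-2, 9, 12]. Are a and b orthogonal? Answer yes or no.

yes

a · b = 6·(-2) + 4·9 + (-2)·12 = -12 + 36 - 24 = 0
Zero, so the vectors are orthogonal.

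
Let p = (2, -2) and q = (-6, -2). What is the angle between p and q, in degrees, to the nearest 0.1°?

116.6

p · q = 2·(-6) + (-2)·(-2) = -12 + 4 = -8
|p|² = 4 + 4 = 8,  |p| = √8 ≈ 2.828427
|q|² = 36 + 4 = 40,  |q| = √40 ≈ 6.324555
cos θ = -8 / (2.828427 · 6.324555) ≈ -0.44721
θ = arccos(-0.44721) ≈ 116.6°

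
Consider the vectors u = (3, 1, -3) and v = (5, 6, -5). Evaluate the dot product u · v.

u · v = 3·5 + 1·6 + (-3)·(-5) = 15 + 6 + 15 = 36

36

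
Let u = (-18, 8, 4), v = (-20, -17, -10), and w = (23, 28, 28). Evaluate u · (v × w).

5492

v × w:
i: (-17)·28 - (-10)·28 = -476 - (-280) = -196
j: (-10)·23 - (-20)·28 = -230 - (-560) = 330
k: (-20)·28 - (-17)·23 = -560 - (-391) = -169
v × w = (-196, 330, -169)
u · (v × w) = (-18)·(-196) + 8·330 + 4·(-169) = 3528 + 2640 - 676 = 5492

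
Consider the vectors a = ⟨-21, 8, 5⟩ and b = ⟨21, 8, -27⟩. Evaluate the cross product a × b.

i: 8·(-27) - 5·8 = -216 - 40 = -256
j: 5·21 - (-21)·(-27) = 105 - 567 = -462
k: (-21)·8 - 8·21 = -168 - 168 = -336
a × b = (-256, -462, -336)

(-256, -462, -336)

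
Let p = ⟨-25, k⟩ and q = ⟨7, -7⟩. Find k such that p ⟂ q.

p · q = (-25)·7 + k·(-7) = -175 - 7k
Set equal to 0: -7k = 175, so k = -25.

-25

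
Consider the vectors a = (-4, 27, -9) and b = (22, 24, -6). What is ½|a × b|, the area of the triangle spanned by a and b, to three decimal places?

i: 27·(-6) - (-9)·24 = -162 - (-216) = 54
j: (-9)·22 - (-4)·(-6) = -198 - 24 = -222
k: (-4)·24 - 27·22 = -96 - 594 = -690
a × b = (54, -222, -690)
|a × b| = √(54² + (-222)² + (-690)²) = √528300 ≈ 726.8425
area = ½ · 726.8425 ≈ 363.421

363.421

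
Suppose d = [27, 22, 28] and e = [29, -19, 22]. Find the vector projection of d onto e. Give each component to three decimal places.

(16.874, -11.055, 12.801)

d · e = 27·29 + 22·(-19) + 28·22 = 783 - 418 + 616 = 981
|e|² = 841 + 361 + 484 = 1686
proj_e d = (981/1686) · (29, -19, 22) ≈ (16.874, -11.055, 12.801)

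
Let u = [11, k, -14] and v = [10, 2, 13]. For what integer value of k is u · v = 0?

36

u · v = 11·10 + k·2 + (-14)·13 = -72 + 2k
Set equal to 0: 2k = 72, so k = 36.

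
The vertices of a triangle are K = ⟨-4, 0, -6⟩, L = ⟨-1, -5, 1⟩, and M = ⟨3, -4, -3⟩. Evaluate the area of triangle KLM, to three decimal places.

KL = (3, -5, 7),  KM = (7, -4, 3)
i: (-5)·3 - 7·(-4) = -15 - (-28) = 13
j: 7·7 - 3·3 = 49 - 9 = 40
k: 3·(-4) - (-5)·7 = -12 - (-35) = 23
KL × KM = (13, 40, 23)
|KL × KM| = √2298 ≈ 47.9375
area = ½ · 47.9375 ≈ 23.969

23.969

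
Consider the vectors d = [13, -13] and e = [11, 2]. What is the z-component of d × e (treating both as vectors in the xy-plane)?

169

13·2 - (-13)·11 = 26 - (-143) = 169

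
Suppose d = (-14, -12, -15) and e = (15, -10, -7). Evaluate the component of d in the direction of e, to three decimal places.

0.776

d · e = (-14)·15 + (-12)·(-10) + (-15)·(-7) = -210 + 120 + 105 = 15
|e| = √(225 + 100 + 49) = √374 ≈ 19.3391
comp_e d = 15 / √374 ≈ 0.776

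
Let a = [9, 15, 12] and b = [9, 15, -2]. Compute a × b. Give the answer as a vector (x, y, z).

(-210, 126, 0)

i: 15·(-2) - 12·15 = -30 - 180 = -210
j: 12·9 - 9·(-2) = 108 - (-18) = 126
k: 9·15 - 15·9 = 135 - 135 = 0
a × b = (-210, 126, 0)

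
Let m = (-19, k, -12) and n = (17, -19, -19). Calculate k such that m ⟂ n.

m · n = (-19)·17 + k·(-19) + (-12)·(-19) = -95 - 19k
Set equal to 0: -19k = 95, so k = -5.

-5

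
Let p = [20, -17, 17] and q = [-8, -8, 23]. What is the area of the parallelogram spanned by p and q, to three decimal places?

712.641

i: (-17)·23 - 17·(-8) = -391 - (-136) = -255
j: 17·(-8) - 20·23 = -136 - 460 = -596
k: 20·(-8) - (-17)·(-8) = -160 - 136 = -296
p × q = (-255, -596, -296)
|p × q| = √((-255)² + (-596)² + (-296)²) = √507857 ≈ 712.6409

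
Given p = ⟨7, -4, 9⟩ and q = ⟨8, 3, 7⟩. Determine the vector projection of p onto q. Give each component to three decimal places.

p · q = 7·8 + (-4)·3 + 9·7 = 56 - 12 + 63 = 107
|q|² = 64 + 9 + 49 = 122
proj_q p = (107/122) · (8, 3, 7) ≈ (7.016, 2.631, 6.139)

(7.016, 2.631, 6.139)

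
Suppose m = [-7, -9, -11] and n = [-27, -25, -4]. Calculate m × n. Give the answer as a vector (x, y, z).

i: (-9)·(-4) - (-11)·(-25) = 36 - 275 = -239
j: (-11)·(-27) - (-7)·(-4) = 297 - 28 = 269
k: (-7)·(-25) - (-9)·(-27) = 175 - 243 = -68
m × n = (-239, 269, -68)

(-239, 269, -68)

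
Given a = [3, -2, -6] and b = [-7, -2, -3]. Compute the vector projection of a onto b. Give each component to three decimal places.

a · b = 3·(-7) + (-2)·(-2) + (-6)·(-3) = -21 + 4 + 18 = 1
|b|² = 49 + 4 + 9 = 62
proj_b a = (1/62) · (-7, -2, -3) ≈ (-0.113, -0.032, -0.048)

(-0.113, -0.032, -0.048)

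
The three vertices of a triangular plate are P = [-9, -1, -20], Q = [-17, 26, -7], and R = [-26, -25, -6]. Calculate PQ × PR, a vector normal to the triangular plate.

PQ = (-8, 27, 13)
PR = (-17, -24, 14)
i: 27·14 - 13·(-24) = 378 - (-312) = 690
j: 13·(-17) - (-8)·14 = -221 - (-112) = -109
k: (-8)·(-24) - 27·(-17) = 192 - (-459) = 651
PQ × PR = (690, -109, 651)

(690, -109, 651)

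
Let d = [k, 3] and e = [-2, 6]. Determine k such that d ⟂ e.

9

d · e = k·(-2) + 3·6 = 18 - 2k
Set equal to 0: -2k = -18, so k = 9.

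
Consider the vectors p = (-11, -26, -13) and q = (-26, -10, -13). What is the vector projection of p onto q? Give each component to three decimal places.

(-19.672, -7.566, -9.836)

p · q = (-11)·(-26) + (-26)·(-10) + (-13)·(-13) = 286 + 260 + 169 = 715
|q|² = 676 + 100 + 169 = 945
proj_q p = (715/945) · (-26, -10, -13) ≈ (-19.672, -7.566, -9.836)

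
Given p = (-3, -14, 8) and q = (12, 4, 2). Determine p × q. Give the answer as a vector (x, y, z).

i: (-14)·2 - 8·4 = -28 - 32 = -60
j: 8·12 - (-3)·2 = 96 - (-6) = 102
k: (-3)·4 - (-14)·12 = -12 - (-168) = 156
p × q = (-60, 102, 156)

(-60, 102, 156)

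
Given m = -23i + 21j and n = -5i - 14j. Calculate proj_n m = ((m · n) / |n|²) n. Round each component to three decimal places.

m · n = (-23)·(-5) + 21·(-14) = 115 - 294 = -179
|n|² = 25 + 196 = 221
proj_n m = (-179/221) · (-5, -14) ≈ (4.050, 11.339)

(4.050, 11.339)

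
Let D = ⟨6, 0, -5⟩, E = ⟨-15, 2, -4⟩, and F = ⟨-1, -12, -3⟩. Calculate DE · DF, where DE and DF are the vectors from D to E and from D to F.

125

DE = E − D = (-21, 2, 1)
DF = F − D = (-7, -12, 2)
DE · DF = (-21)·(-7) + 2·(-12) + 1·2 = 147 - 24 + 2 = 125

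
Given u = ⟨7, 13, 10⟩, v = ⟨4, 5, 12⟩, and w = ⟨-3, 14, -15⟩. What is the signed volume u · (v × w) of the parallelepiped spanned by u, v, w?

v × w:
i: 5·(-15) - 12·14 = -75 - 168 = -243
j: 12·(-3) - 4·(-15) = -36 - (-60) = 24
k: 4·14 - 5·(-3) = 56 - (-15) = 71
v × w = (-243, 24, 71)
u · (v × w) = 7·(-243) + 13·24 + 10·71 = -1701 + 312 + 710 = -679

-679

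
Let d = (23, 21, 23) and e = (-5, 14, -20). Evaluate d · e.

-281

d · e = 23·(-5) + 21·14 + 23·(-20) = -115 + 294 - 460 = -281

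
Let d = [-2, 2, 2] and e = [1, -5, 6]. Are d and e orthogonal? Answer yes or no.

yes

d · e = (-2)·1 + 2·(-5) + 2·6 = -2 - 10 + 12 = 0
Zero, so the vectors are orthogonal.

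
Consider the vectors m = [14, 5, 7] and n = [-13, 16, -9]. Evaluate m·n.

m · n = 14·(-13) + 5·16 + 7·(-9) = -182 + 80 - 63 = -165

-165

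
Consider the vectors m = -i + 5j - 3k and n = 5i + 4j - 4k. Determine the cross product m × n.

(-8, -19, -29)

i: 5·(-4) - (-3)·4 = -20 - (-12) = -8
j: (-3)·5 - (-1)·(-4) = -15 - 4 = -19
k: (-1)·4 - 5·5 = -4 - 25 = -29
m × n = (-8, -19, -29)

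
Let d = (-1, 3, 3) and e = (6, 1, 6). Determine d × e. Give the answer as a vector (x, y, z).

(15, 24, -19)

i: 3·6 - 3·1 = 18 - 3 = 15
j: 3·6 - (-1)·6 = 18 - (-6) = 24
k: (-1)·1 - 3·6 = -1 - 18 = -19
d × e = (15, 24, -19)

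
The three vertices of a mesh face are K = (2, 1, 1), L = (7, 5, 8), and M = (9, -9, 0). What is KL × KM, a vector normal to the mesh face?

(66, 54, -78)

KL = (5, 4, 7)
KM = (7, -10, -1)
i: 4·(-1) - 7·(-10) = -4 - (-70) = 66
j: 7·7 - 5·(-1) = 49 - (-5) = 54
k: 5·(-10) - 4·7 = -50 - 28 = -78
KL × KM = (66, 54, -78)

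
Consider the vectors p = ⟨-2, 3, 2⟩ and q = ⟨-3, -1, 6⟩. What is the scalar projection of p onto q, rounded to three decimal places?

2.212

p · q = (-2)·(-3) + 3·(-1) + 2·6 = 6 - 3 + 12 = 15
|q| = √(9 + 1 + 36) = √46 ≈ 6.7823
comp_q p = 15 / √46 ≈ 2.212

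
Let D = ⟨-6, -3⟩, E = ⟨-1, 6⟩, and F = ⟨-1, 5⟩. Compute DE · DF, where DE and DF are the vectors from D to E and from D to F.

97

DE = E − D = (5, 9)
DF = F − D = (5, 8)
DE · DF = 5·5 + 9·8 = 25 + 72 = 97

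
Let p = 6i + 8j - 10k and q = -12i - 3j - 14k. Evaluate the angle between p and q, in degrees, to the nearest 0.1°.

80.4

p · q = 6·(-12) + 8·(-3) + (-10)·(-14) = -72 - 24 + 140 = 44
|p|² = 36 + 64 + 100 = 200,  |p| = √200 ≈ 14.142136
|q|² = 144 + 9 + 196 = 349,  |q| = √349 ≈ 18.681542
cos θ = 44 / (14.142136 · 18.681542) ≈ 0.16654
θ = arccos(0.16654) ≈ 80.4°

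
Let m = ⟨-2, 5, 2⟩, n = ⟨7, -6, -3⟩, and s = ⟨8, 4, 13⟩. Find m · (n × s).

n × s:
i: (-6)·13 - (-3)·4 = -78 - (-12) = -66
j: (-3)·8 - 7·13 = -24 - 91 = -115
k: 7·4 - (-6)·8 = 28 - (-48) = 76
n × s = (-66, -115, 76)
m · (n × s) = (-2)·(-66) + 5·(-115) + 2·76 = 132 - 575 + 152 = -291

-291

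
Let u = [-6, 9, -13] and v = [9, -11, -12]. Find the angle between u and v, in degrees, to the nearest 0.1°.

89.5

u · v = (-6)·9 + 9·(-11) + (-13)·(-12) = -54 - 99 + 156 = 3
|u|² = 36 + 81 + 169 = 286,  |u| = √286 ≈ 16.911535
|v|² = 81 + 121 + 144 = 346,  |v| = √346 ≈ 18.601075
cos θ = 3 / (16.911535 · 18.601075) ≈ 0.00954
θ = arccos(0.00954) ≈ 89.5°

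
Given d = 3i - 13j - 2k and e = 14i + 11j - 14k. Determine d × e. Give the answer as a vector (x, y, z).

i: (-13)·(-14) - (-2)·11 = 182 - (-22) = 204
j: (-2)·14 - 3·(-14) = -28 - (-42) = 14
k: 3·11 - (-13)·14 = 33 - (-182) = 215
d × e = (204, 14, 215)

(204, 14, 215)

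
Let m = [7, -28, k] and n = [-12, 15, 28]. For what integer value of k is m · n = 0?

18

m · n = 7·(-12) + (-28)·15 + k·28 = -504 + 28k
Set equal to 0: 28k = 504, so k = 18.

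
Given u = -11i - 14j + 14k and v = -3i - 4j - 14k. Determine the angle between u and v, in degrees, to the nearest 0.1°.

u · v = (-11)·(-3) + (-14)·(-4) + 14·(-14) = 33 + 56 - 196 = -107
|u|² = 121 + 196 + 196 = 513,  |u| = √513 ≈ 22.649503
|v|² = 9 + 16 + 196 = 221,  |v| = √221 ≈ 14.866069
cos θ = -107 / (22.649503 · 14.866069) ≈ -0.31778
θ = arccos(-0.31778) ≈ 108.5°

108.5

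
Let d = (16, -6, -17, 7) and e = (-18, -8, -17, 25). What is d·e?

d · e = 16·(-18) + (-6)·(-8) + (-17)·(-17) + 7·25 = -288 + 48 + 289 + 175 = 224

224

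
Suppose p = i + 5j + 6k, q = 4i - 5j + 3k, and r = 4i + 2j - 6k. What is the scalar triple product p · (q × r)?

q × r:
i: (-5)·(-6) - 3·2 = 30 - 6 = 24
j: 3·4 - 4·(-6) = 12 - (-24) = 36
k: 4·2 - (-5)·4 = 8 - (-20) = 28
q × r = (24, 36, 28)
p · (q × r) = 1·24 + 5·36 + 6·28 = 24 + 180 + 168 = 372

372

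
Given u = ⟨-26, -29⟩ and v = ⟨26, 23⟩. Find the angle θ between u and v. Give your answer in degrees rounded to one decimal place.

u · v = (-26)·26 + (-29)·23 = -676 - 667 = -1343
|u|² = 676 + 841 = 1517,  |u| = √1517 ≈ 38.948684
|v|² = 676 + 529 = 1205,  |v| = √1205 ≈ 34.713110
cos θ = -1343 / (38.948684 · 34.713110) ≈ -0.99332
θ = arccos(-0.99332) ≈ 173.4°

173.4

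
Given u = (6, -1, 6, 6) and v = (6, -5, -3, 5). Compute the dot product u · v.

u · v = 6·6 + (-1)·(-5) + 6·(-3) + 6·5 = 36 + 5 - 18 + 30 = 53

53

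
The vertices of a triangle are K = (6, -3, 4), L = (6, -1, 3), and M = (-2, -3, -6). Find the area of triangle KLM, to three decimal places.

KL = (0, 2, -1),  KM = (-8, 0, -10)
i: 2·(-10) - (-1)·0 = -20 - 0 = -20
j: (-1)·(-8) - 0·(-10) = 8 - 0 = 8
k: 0·0 - 2·(-8) = 0 - (-16) = 16
KL × KM = (-20, 8, 16)
|KL × KM| = √720 ≈ 26.8328
area = ½ · 26.8328 ≈ 13.416

13.416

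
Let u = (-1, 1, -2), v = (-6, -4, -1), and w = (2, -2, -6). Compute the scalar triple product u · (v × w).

-100

v × w:
i: (-4)·(-6) - (-1)·(-2) = 24 - 2 = 22
j: (-1)·2 - (-6)·(-6) = -2 - 36 = -38
k: (-6)·(-2) - (-4)·2 = 12 - (-8) = 20
v × w = (22, -38, 20)
u · (v × w) = (-1)·22 + 1·(-38) + (-2)·20 = -22 - 38 - 40 = -100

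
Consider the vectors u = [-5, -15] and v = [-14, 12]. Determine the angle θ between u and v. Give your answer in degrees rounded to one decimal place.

112.2

u · v = (-5)·(-14) + (-15)·12 = 70 - 180 = -110
|u|² = 25 + 225 = 250,  |u| = √250 ≈ 15.811388
|v|² = 196 + 144 = 340,  |v| = √340 ≈ 18.439089
cos θ = -110 / (15.811388 · 18.439089) ≈ -0.37730
θ = arccos(-0.37730) ≈ 112.2°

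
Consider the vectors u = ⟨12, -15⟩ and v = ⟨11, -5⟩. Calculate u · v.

u · v = 12·11 + (-15)·(-5) = 132 + 75 = 207

207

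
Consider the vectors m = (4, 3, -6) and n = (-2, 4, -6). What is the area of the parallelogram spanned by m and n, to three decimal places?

i: 3·(-6) - (-6)·4 = -18 - (-24) = 6
j: (-6)·(-2) - 4·(-6) = 12 - (-24) = 36
k: 4·4 - 3·(-2) = 16 - (-6) = 22
m × n = (6, 36, 22)
|m × n| = √(6² + 36² + 22²) = √1816 ≈ 42.6146

42.615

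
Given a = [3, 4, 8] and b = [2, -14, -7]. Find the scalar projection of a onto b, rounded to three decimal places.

a · b = 3·2 + 4·(-14) + 8·(-7) = 6 - 56 - 56 = -106
|b| = √(4 + 196 + 49) = √249 ≈ 15.7797
comp_b a = -106 / √249 ≈ -6.717

-6.717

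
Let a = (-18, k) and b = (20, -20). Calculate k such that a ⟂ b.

a · b = (-18)·20 + k·(-20) = -360 - 20k
Set equal to 0: -20k = 360, so k = -18.

-18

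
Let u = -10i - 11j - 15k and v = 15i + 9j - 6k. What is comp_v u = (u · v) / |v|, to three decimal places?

-8.598

u · v = (-10)·15 + (-11)·9 + (-15)·(-6) = -150 - 99 + 90 = -159
|v| = √(225 + 81 + 36) = √342 ≈ 18.4932
comp_v u = -159 / √342 ≈ -8.598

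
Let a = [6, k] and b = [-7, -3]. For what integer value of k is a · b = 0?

-14

a · b = 6·(-7) + k·(-3) = -42 - 3k
Set equal to 0: -3k = 42, so k = -14.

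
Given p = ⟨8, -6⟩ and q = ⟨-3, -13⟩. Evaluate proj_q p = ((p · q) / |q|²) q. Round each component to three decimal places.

p · q = 8·(-3) + (-6)·(-13) = -24 + 78 = 54
|q|² = 9 + 169 = 178
proj_q p = (54/178) · (-3, -13) ≈ (-0.910, -3.944)

(-0.910, -3.944)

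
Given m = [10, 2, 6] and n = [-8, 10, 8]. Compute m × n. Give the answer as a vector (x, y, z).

i: 2·8 - 6·10 = 16 - 60 = -44
j: 6·(-8) - 10·8 = -48 - 80 = -128
k: 10·10 - 2·(-8) = 100 - (-16) = 116
m × n = (-44, -128, 116)

(-44, -128, 116)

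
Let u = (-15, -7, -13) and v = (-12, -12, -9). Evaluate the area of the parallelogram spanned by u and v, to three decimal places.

135.300

i: (-7)·(-9) - (-13)·(-12) = 63 - 156 = -93
j: (-13)·(-12) - (-15)·(-9) = 156 - 135 = 21
k: (-15)·(-12) - (-7)·(-12) = 180 - 84 = 96
u × v = (-93, 21, 96)
|u × v| = √((-93)² + 21² + 96²) = √18306 ≈ 135.2997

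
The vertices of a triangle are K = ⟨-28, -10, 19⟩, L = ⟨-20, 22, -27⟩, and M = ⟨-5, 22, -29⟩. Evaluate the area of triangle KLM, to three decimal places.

414.961

KL = (8, 32, -46),  KM = (23, 32, -48)
i: 32·(-48) - (-46)·32 = -1536 - (-1472) = -64
j: (-46)·23 - 8·(-48) = -1058 - (-384) = -674
k: 8·32 - 32·23 = 256 - 736 = -480
KL × KM = (-64, -674, -480)
|KL × KM| = √688772 ≈ 829.9229
area = ½ · 829.9229 ≈ 414.961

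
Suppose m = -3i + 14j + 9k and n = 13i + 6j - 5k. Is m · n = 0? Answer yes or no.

yes

m · n = (-3)·13 + 14·6 + 9·(-5) = -39 + 84 - 45 = 0
Zero, so the vectors are orthogonal.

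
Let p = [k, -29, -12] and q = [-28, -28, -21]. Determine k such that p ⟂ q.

p · q = k·(-28) + (-29)·(-28) + (-12)·(-21) = 1064 - 28k
Set equal to 0: -28k = -1064, so k = 38.

38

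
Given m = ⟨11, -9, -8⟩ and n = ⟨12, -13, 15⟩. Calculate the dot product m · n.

129

m · n = 11·12 + (-9)·(-13) + (-8)·15 = 132 + 117 - 120 = 129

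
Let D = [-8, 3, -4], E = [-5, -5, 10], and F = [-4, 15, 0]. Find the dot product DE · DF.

-28

DE = E − D = (3, -8, 14)
DF = F − D = (4, 12, 4)
DE · DF = 3·4 + (-8)·12 + 14·4 = 12 - 96 + 56 = -28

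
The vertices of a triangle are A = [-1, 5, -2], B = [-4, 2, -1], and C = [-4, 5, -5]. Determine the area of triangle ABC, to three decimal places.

8.746

AB = (-3, -3, 1),  AC = (-3, 0, -3)
i: (-3)·(-3) - 1·0 = 9 - 0 = 9
j: 1·(-3) - (-3)·(-3) = -3 - 9 = -12
k: (-3)·0 - (-3)·(-3) = 0 - 9 = -9
AB × AC = (9, -12, -9)
|AB × AC| = √306 ≈ 17.4929
area = ½ · 17.4929 ≈ 8.746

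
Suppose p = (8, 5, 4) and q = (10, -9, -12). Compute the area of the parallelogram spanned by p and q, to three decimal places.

i: 5·(-12) - 4·(-9) = -60 - (-36) = -24
j: 4·10 - 8·(-12) = 40 - (-96) = 136
k: 8·(-9) - 5·10 = -72 - 50 = -122
p × q = (-24, 136, -122)
|p × q| = √((-24)² + 136² + (-122)²) = √33956 ≈ 184.2715

184.272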